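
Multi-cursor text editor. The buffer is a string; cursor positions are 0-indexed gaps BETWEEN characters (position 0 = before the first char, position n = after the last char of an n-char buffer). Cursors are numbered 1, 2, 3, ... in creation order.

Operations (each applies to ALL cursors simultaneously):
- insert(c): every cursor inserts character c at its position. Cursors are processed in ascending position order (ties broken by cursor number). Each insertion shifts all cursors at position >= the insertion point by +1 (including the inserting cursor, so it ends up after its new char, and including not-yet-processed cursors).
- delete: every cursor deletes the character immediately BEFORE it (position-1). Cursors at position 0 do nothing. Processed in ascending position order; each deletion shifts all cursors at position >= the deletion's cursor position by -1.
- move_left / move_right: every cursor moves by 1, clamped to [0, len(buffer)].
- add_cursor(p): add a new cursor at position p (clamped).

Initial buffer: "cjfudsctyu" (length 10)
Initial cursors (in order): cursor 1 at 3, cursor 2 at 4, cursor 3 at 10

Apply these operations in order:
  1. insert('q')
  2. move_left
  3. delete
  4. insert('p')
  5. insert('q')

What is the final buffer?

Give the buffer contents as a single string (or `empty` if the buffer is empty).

Answer: cjpqqpqqdsctypqq

Derivation:
After op 1 (insert('q')): buffer="cjfquqdsctyuq" (len 13), cursors c1@4 c2@6 c3@13, authorship ...1.2......3
After op 2 (move_left): buffer="cjfquqdsctyuq" (len 13), cursors c1@3 c2@5 c3@12, authorship ...1.2......3
After op 3 (delete): buffer="cjqqdsctyq" (len 10), cursors c1@2 c2@3 c3@9, authorship ..12.....3
After op 4 (insert('p')): buffer="cjpqpqdsctypq" (len 13), cursors c1@3 c2@5 c3@12, authorship ..1122.....33
After op 5 (insert('q')): buffer="cjpqqpqqdsctypqq" (len 16), cursors c1@4 c2@7 c3@15, authorship ..111222.....333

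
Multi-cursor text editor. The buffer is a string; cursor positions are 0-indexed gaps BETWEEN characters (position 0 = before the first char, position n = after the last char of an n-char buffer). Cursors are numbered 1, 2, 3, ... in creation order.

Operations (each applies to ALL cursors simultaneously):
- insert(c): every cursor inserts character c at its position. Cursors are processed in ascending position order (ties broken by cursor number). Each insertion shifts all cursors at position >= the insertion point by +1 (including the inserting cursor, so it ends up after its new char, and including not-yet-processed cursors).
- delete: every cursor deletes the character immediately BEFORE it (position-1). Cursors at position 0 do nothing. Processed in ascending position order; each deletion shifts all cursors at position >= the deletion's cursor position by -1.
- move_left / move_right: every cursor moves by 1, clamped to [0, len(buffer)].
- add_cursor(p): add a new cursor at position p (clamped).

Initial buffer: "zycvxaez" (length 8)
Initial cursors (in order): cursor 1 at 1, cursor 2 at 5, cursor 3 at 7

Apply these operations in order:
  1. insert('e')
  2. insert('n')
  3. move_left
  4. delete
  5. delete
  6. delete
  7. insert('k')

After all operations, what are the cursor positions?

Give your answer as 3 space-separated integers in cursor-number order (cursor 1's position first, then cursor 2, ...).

Answer: 1 5 7

Derivation:
After op 1 (insert('e')): buffer="zeycvxeaeez" (len 11), cursors c1@2 c2@7 c3@10, authorship .1....2..3.
After op 2 (insert('n')): buffer="zenycvxenaeenz" (len 14), cursors c1@3 c2@9 c3@13, authorship .11....22..33.
After op 3 (move_left): buffer="zenycvxenaeenz" (len 14), cursors c1@2 c2@8 c3@12, authorship .11....22..33.
After op 4 (delete): buffer="znycvxnaenz" (len 11), cursors c1@1 c2@6 c3@9, authorship .1....2..3.
After op 5 (delete): buffer="nycvnanz" (len 8), cursors c1@0 c2@4 c3@6, authorship 1...2.3.
After op 6 (delete): buffer="nycnnz" (len 6), cursors c1@0 c2@3 c3@4, authorship 1..23.
After op 7 (insert('k')): buffer="knycknknz" (len 9), cursors c1@1 c2@5 c3@7, authorship 11..2233.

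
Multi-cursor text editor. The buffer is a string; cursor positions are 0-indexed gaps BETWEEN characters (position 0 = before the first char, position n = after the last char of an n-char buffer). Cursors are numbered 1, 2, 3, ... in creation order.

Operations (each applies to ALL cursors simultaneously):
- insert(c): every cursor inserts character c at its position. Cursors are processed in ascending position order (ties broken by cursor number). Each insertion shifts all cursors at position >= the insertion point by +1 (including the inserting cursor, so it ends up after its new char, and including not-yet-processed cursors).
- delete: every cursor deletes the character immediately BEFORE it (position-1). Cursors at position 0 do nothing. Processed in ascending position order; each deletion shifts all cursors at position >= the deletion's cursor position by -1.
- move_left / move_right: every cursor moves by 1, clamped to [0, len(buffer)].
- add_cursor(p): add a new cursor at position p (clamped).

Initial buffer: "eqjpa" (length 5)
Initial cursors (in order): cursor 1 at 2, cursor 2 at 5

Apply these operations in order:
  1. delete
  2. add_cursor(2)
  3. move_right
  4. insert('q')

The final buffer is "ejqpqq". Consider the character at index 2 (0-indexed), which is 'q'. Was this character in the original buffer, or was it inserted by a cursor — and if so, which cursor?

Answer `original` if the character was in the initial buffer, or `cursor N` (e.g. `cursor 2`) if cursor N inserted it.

After op 1 (delete): buffer="ejp" (len 3), cursors c1@1 c2@3, authorship ...
After op 2 (add_cursor(2)): buffer="ejp" (len 3), cursors c1@1 c3@2 c2@3, authorship ...
After op 3 (move_right): buffer="ejp" (len 3), cursors c1@2 c2@3 c3@3, authorship ...
After op 4 (insert('q')): buffer="ejqpqq" (len 6), cursors c1@3 c2@6 c3@6, authorship ..1.23
Authorship (.=original, N=cursor N): . . 1 . 2 3
Index 2: author = 1

Answer: cursor 1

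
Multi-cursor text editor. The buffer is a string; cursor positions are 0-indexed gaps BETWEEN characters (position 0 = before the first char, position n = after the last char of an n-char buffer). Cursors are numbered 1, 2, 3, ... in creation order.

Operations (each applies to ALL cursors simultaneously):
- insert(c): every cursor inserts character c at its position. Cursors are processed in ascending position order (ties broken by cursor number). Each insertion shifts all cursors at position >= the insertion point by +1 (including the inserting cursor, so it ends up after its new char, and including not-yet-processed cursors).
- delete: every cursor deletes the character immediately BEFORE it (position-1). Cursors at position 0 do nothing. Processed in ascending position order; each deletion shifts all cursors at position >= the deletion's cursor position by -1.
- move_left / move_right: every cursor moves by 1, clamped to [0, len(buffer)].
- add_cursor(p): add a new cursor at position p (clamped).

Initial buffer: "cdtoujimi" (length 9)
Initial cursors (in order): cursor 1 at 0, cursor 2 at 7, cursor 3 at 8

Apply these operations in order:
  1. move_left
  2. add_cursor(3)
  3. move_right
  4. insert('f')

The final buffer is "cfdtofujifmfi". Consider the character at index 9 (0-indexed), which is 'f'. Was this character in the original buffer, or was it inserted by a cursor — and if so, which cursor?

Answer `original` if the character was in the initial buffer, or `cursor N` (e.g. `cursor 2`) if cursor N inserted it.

After op 1 (move_left): buffer="cdtoujimi" (len 9), cursors c1@0 c2@6 c3@7, authorship .........
After op 2 (add_cursor(3)): buffer="cdtoujimi" (len 9), cursors c1@0 c4@3 c2@6 c3@7, authorship .........
After op 3 (move_right): buffer="cdtoujimi" (len 9), cursors c1@1 c4@4 c2@7 c3@8, authorship .........
After op 4 (insert('f')): buffer="cfdtofujifmfi" (len 13), cursors c1@2 c4@6 c2@10 c3@12, authorship .1...4...2.3.
Authorship (.=original, N=cursor N): . 1 . . . 4 . . . 2 . 3 .
Index 9: author = 2

Answer: cursor 2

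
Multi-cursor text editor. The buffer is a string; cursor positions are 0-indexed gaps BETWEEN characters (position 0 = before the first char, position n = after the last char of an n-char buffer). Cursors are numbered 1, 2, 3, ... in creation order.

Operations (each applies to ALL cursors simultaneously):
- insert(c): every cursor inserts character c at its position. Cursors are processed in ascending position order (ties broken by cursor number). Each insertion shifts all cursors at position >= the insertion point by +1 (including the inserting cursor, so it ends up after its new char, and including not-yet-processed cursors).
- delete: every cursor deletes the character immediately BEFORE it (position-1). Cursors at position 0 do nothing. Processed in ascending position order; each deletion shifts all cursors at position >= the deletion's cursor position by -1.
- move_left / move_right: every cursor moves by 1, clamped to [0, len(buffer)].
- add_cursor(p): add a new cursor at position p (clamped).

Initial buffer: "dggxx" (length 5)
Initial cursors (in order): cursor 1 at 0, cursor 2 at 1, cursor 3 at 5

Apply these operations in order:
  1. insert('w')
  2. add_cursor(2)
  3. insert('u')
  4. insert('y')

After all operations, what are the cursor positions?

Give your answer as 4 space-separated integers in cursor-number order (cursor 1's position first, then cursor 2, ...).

Answer: 3 9 16 6

Derivation:
After op 1 (insert('w')): buffer="wdwggxxw" (len 8), cursors c1@1 c2@3 c3@8, authorship 1.2....3
After op 2 (add_cursor(2)): buffer="wdwggxxw" (len 8), cursors c1@1 c4@2 c2@3 c3@8, authorship 1.2....3
After op 3 (insert('u')): buffer="wuduwuggxxwu" (len 12), cursors c1@2 c4@4 c2@6 c3@12, authorship 11.422....33
After op 4 (insert('y')): buffer="wuyduywuyggxxwuy" (len 16), cursors c1@3 c4@6 c2@9 c3@16, authorship 111.44222....333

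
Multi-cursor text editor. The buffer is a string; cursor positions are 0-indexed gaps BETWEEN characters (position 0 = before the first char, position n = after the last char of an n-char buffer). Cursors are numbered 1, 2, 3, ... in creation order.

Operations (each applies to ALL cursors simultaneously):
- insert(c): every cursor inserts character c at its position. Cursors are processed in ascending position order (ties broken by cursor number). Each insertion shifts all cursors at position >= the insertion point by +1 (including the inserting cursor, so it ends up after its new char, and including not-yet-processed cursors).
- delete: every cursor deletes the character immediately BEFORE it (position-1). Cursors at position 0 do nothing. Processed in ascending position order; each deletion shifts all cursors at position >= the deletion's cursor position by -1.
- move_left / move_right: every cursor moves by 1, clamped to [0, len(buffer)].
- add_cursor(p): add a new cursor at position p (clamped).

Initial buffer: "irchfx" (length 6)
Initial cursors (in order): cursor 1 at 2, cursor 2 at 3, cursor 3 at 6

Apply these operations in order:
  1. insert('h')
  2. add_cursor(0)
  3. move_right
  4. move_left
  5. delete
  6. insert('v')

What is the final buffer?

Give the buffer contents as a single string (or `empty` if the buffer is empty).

After op 1 (insert('h')): buffer="irhchhfxh" (len 9), cursors c1@3 c2@5 c3@9, authorship ..1.2...3
After op 2 (add_cursor(0)): buffer="irhchhfxh" (len 9), cursors c4@0 c1@3 c2@5 c3@9, authorship ..1.2...3
After op 3 (move_right): buffer="irhchhfxh" (len 9), cursors c4@1 c1@4 c2@6 c3@9, authorship ..1.2...3
After op 4 (move_left): buffer="irhchhfxh" (len 9), cursors c4@0 c1@3 c2@5 c3@8, authorship ..1.2...3
After op 5 (delete): buffer="irchfh" (len 6), cursors c4@0 c1@2 c2@3 c3@5, authorship .....3
After op 6 (insert('v')): buffer="virvcvhfvh" (len 10), cursors c4@1 c1@4 c2@6 c3@9, authorship 4..1.2..33

Answer: virvcvhfvh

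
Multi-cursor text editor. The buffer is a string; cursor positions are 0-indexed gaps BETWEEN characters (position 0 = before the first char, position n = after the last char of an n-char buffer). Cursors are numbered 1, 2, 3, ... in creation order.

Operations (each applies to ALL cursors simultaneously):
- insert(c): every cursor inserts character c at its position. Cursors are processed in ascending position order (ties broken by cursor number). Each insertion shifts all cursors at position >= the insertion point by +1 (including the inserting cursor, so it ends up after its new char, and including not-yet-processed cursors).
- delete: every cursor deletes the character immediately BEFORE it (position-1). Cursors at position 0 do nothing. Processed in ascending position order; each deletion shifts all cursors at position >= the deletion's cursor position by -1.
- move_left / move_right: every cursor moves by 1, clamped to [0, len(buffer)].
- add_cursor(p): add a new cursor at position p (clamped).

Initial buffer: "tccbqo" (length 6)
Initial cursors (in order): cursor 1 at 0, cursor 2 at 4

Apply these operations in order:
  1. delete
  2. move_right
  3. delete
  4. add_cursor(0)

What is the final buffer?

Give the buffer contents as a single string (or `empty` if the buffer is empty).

Answer: cco

Derivation:
After op 1 (delete): buffer="tccqo" (len 5), cursors c1@0 c2@3, authorship .....
After op 2 (move_right): buffer="tccqo" (len 5), cursors c1@1 c2@4, authorship .....
After op 3 (delete): buffer="cco" (len 3), cursors c1@0 c2@2, authorship ...
After op 4 (add_cursor(0)): buffer="cco" (len 3), cursors c1@0 c3@0 c2@2, authorship ...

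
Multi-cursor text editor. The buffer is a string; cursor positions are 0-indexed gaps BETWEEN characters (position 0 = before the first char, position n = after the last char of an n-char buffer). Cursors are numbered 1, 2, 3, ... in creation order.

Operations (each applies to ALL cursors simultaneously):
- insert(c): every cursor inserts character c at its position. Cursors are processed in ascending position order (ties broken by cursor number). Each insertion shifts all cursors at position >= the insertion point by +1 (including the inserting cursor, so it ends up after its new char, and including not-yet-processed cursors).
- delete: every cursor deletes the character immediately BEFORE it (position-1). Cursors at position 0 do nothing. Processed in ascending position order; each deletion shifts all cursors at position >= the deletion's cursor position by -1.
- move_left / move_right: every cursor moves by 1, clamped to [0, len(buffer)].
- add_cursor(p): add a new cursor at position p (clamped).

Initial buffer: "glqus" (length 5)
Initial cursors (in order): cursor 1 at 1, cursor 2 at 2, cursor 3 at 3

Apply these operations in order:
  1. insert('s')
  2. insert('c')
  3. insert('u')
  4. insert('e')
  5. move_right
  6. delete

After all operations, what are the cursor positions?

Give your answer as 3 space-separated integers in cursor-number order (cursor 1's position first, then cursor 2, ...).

Answer: 5 9 13

Derivation:
After op 1 (insert('s')): buffer="gslsqsus" (len 8), cursors c1@2 c2@4 c3@6, authorship .1.2.3..
After op 2 (insert('c')): buffer="gsclscqscus" (len 11), cursors c1@3 c2@6 c3@9, authorship .11.22.33..
After op 3 (insert('u')): buffer="gsculscuqscuus" (len 14), cursors c1@4 c2@8 c3@12, authorship .111.222.333..
After op 4 (insert('e')): buffer="gscuelscueqscueus" (len 17), cursors c1@5 c2@10 c3@15, authorship .1111.2222.3333..
After op 5 (move_right): buffer="gscuelscueqscueus" (len 17), cursors c1@6 c2@11 c3@16, authorship .1111.2222.3333..
After op 6 (delete): buffer="gscuescuescues" (len 14), cursors c1@5 c2@9 c3@13, authorship .111122223333.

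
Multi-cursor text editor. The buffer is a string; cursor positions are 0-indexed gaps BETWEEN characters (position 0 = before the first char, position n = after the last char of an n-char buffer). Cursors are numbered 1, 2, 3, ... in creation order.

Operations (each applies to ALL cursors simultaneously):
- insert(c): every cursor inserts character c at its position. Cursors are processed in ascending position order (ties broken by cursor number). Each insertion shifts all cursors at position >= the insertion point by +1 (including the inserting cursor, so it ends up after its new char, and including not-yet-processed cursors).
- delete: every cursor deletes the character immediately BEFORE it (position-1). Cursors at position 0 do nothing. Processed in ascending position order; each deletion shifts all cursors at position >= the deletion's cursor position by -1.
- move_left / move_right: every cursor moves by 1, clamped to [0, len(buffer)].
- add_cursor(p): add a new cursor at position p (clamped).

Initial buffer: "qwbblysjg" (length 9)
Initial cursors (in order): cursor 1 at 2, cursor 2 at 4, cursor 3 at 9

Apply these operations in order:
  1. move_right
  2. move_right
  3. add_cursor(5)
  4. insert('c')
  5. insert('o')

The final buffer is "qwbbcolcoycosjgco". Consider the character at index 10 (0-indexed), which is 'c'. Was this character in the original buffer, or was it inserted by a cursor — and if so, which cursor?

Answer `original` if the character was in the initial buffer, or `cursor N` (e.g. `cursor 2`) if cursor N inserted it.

Answer: cursor 2

Derivation:
After op 1 (move_right): buffer="qwbblysjg" (len 9), cursors c1@3 c2@5 c3@9, authorship .........
After op 2 (move_right): buffer="qwbblysjg" (len 9), cursors c1@4 c2@6 c3@9, authorship .........
After op 3 (add_cursor(5)): buffer="qwbblysjg" (len 9), cursors c1@4 c4@5 c2@6 c3@9, authorship .........
After op 4 (insert('c')): buffer="qwbbclcycsjgc" (len 13), cursors c1@5 c4@7 c2@9 c3@13, authorship ....1.4.2...3
After op 5 (insert('o')): buffer="qwbbcolcoycosjgco" (len 17), cursors c1@6 c4@9 c2@12 c3@17, authorship ....11.44.22...33
Authorship (.=original, N=cursor N): . . . . 1 1 . 4 4 . 2 2 . . . 3 3
Index 10: author = 2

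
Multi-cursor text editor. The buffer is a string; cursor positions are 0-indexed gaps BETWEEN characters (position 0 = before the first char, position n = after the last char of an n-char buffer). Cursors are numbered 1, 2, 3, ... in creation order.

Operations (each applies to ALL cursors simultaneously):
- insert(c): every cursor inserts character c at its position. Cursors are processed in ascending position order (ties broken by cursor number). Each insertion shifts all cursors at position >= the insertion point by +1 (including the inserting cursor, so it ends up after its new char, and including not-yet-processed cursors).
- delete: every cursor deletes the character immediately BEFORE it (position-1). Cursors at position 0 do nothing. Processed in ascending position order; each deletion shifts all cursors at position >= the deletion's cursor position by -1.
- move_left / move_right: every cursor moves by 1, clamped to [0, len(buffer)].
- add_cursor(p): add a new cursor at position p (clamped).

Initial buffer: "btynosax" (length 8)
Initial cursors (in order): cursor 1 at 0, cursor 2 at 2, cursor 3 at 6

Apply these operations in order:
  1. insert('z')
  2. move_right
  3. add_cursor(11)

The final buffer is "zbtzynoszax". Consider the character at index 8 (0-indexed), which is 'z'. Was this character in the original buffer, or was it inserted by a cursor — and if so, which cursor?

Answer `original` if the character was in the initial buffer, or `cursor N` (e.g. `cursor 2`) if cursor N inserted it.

After op 1 (insert('z')): buffer="zbtzynoszax" (len 11), cursors c1@1 c2@4 c3@9, authorship 1..2....3..
After op 2 (move_right): buffer="zbtzynoszax" (len 11), cursors c1@2 c2@5 c3@10, authorship 1..2....3..
After op 3 (add_cursor(11)): buffer="zbtzynoszax" (len 11), cursors c1@2 c2@5 c3@10 c4@11, authorship 1..2....3..
Authorship (.=original, N=cursor N): 1 . . 2 . . . . 3 . .
Index 8: author = 3

Answer: cursor 3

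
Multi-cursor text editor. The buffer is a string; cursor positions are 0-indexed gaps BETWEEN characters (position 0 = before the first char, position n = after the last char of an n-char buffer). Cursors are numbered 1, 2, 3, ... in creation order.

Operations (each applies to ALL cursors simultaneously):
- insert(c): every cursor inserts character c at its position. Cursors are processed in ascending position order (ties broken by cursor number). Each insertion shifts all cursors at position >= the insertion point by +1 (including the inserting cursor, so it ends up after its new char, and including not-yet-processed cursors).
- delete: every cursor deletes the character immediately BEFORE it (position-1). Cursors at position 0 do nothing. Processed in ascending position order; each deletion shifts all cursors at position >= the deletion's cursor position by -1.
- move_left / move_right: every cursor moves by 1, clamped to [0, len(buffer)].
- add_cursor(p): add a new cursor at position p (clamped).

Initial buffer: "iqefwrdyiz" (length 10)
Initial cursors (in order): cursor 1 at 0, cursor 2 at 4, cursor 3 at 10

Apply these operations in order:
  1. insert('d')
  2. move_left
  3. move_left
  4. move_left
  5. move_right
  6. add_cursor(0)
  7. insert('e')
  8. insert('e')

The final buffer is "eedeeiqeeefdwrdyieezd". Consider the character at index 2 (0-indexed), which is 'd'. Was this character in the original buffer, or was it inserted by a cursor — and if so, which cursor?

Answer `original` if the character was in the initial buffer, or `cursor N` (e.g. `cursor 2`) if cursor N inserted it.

After op 1 (insert('d')): buffer="diqefdwrdyizd" (len 13), cursors c1@1 c2@6 c3@13, authorship 1....2......3
After op 2 (move_left): buffer="diqefdwrdyizd" (len 13), cursors c1@0 c2@5 c3@12, authorship 1....2......3
After op 3 (move_left): buffer="diqefdwrdyizd" (len 13), cursors c1@0 c2@4 c3@11, authorship 1....2......3
After op 4 (move_left): buffer="diqefdwrdyizd" (len 13), cursors c1@0 c2@3 c3@10, authorship 1....2......3
After op 5 (move_right): buffer="diqefdwrdyizd" (len 13), cursors c1@1 c2@4 c3@11, authorship 1....2......3
After op 6 (add_cursor(0)): buffer="diqefdwrdyizd" (len 13), cursors c4@0 c1@1 c2@4 c3@11, authorship 1....2......3
After op 7 (insert('e')): buffer="edeiqeefdwrdyiezd" (len 17), cursors c4@1 c1@3 c2@7 c3@15, authorship 411...2.2.....3.3
After op 8 (insert('e')): buffer="eedeeiqeeefdwrdyieezd" (len 21), cursors c4@2 c1@5 c2@10 c3@19, authorship 44111...22.2.....33.3
Authorship (.=original, N=cursor N): 4 4 1 1 1 . . . 2 2 . 2 . . . . . 3 3 . 3
Index 2: author = 1

Answer: cursor 1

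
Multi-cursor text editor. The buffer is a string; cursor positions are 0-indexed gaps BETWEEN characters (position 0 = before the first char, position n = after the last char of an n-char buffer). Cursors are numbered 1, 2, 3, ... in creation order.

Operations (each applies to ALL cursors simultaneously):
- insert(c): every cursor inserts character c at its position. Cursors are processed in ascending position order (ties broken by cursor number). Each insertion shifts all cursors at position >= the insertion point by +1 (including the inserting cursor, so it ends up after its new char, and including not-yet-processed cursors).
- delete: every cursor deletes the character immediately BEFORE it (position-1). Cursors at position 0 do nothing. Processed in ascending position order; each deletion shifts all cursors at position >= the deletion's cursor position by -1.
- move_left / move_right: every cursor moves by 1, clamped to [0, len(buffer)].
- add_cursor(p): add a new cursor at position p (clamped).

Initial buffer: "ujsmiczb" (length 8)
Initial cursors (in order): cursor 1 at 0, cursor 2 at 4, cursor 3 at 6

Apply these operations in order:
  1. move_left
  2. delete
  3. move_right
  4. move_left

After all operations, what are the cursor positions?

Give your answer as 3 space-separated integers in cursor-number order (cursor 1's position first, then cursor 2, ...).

Answer: 0 2 3

Derivation:
After op 1 (move_left): buffer="ujsmiczb" (len 8), cursors c1@0 c2@3 c3@5, authorship ........
After op 2 (delete): buffer="ujmczb" (len 6), cursors c1@0 c2@2 c3@3, authorship ......
After op 3 (move_right): buffer="ujmczb" (len 6), cursors c1@1 c2@3 c3@4, authorship ......
After op 4 (move_left): buffer="ujmczb" (len 6), cursors c1@0 c2@2 c3@3, authorship ......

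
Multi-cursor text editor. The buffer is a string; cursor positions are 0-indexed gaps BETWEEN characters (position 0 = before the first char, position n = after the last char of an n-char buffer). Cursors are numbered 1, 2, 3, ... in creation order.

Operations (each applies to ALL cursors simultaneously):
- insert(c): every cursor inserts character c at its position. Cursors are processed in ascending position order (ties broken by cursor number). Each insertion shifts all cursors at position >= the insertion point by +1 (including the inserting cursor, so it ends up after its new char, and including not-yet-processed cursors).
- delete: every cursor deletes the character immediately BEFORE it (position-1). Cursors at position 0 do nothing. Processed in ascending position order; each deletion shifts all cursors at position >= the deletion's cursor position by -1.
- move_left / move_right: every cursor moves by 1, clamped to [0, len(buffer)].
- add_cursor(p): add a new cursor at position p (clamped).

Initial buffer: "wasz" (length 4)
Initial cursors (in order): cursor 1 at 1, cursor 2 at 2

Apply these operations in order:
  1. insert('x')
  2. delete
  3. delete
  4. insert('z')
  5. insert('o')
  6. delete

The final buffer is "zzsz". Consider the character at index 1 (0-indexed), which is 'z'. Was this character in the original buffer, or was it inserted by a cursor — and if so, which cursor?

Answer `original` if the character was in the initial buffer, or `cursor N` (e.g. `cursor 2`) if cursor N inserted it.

Answer: cursor 2

Derivation:
After op 1 (insert('x')): buffer="wxaxsz" (len 6), cursors c1@2 c2@4, authorship .1.2..
After op 2 (delete): buffer="wasz" (len 4), cursors c1@1 c2@2, authorship ....
After op 3 (delete): buffer="sz" (len 2), cursors c1@0 c2@0, authorship ..
After op 4 (insert('z')): buffer="zzsz" (len 4), cursors c1@2 c2@2, authorship 12..
After op 5 (insert('o')): buffer="zzoosz" (len 6), cursors c1@4 c2@4, authorship 1212..
After op 6 (delete): buffer="zzsz" (len 4), cursors c1@2 c2@2, authorship 12..
Authorship (.=original, N=cursor N): 1 2 . .
Index 1: author = 2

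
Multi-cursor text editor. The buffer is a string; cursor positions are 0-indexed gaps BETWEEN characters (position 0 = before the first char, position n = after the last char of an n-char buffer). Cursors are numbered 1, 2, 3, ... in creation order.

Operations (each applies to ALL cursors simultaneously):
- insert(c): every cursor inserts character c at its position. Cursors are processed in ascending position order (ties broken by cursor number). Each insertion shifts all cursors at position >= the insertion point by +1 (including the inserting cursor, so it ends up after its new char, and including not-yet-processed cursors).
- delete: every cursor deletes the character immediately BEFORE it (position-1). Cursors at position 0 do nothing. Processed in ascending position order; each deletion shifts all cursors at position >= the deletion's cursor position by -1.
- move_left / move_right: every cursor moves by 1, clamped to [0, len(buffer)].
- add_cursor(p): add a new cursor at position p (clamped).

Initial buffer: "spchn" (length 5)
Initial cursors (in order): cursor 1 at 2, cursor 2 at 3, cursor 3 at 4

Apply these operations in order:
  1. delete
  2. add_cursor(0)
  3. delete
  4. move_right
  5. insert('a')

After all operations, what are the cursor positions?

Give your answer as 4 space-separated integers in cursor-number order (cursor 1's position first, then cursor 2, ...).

Answer: 5 5 5 5

Derivation:
After op 1 (delete): buffer="sn" (len 2), cursors c1@1 c2@1 c3@1, authorship ..
After op 2 (add_cursor(0)): buffer="sn" (len 2), cursors c4@0 c1@1 c2@1 c3@1, authorship ..
After op 3 (delete): buffer="n" (len 1), cursors c1@0 c2@0 c3@0 c4@0, authorship .
After op 4 (move_right): buffer="n" (len 1), cursors c1@1 c2@1 c3@1 c4@1, authorship .
After op 5 (insert('a')): buffer="naaaa" (len 5), cursors c1@5 c2@5 c3@5 c4@5, authorship .1234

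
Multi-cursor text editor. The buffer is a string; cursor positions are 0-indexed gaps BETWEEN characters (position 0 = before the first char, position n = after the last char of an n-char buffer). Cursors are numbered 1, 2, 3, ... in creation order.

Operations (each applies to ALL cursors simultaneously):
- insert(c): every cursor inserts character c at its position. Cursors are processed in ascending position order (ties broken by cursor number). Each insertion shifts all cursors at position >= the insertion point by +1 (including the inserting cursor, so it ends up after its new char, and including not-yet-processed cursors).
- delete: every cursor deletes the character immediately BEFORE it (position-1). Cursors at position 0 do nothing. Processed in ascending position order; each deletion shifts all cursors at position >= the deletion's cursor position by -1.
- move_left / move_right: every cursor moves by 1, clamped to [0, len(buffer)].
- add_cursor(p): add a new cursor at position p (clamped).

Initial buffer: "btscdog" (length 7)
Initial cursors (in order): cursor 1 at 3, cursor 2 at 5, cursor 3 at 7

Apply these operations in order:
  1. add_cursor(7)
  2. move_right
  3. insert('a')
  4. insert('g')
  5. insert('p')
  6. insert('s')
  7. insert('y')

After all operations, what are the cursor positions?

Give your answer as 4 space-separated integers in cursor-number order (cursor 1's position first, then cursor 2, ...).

After op 1 (add_cursor(7)): buffer="btscdog" (len 7), cursors c1@3 c2@5 c3@7 c4@7, authorship .......
After op 2 (move_right): buffer="btscdog" (len 7), cursors c1@4 c2@6 c3@7 c4@7, authorship .......
After op 3 (insert('a')): buffer="btscadoagaa" (len 11), cursors c1@5 c2@8 c3@11 c4@11, authorship ....1..2.34
After op 4 (insert('g')): buffer="btscagdoaggaagg" (len 15), cursors c1@6 c2@10 c3@15 c4@15, authorship ....11..22.3434
After op 5 (insert('p')): buffer="btscagpdoagpgaaggpp" (len 19), cursors c1@7 c2@12 c3@19 c4@19, authorship ....111..222.343434
After op 6 (insert('s')): buffer="btscagpsdoagpsgaaggppss" (len 23), cursors c1@8 c2@14 c3@23 c4@23, authorship ....1111..2222.34343434
After op 7 (insert('y')): buffer="btscagpsydoagpsygaaggppssyy" (len 27), cursors c1@9 c2@16 c3@27 c4@27, authorship ....11111..22222.3434343434

Answer: 9 16 27 27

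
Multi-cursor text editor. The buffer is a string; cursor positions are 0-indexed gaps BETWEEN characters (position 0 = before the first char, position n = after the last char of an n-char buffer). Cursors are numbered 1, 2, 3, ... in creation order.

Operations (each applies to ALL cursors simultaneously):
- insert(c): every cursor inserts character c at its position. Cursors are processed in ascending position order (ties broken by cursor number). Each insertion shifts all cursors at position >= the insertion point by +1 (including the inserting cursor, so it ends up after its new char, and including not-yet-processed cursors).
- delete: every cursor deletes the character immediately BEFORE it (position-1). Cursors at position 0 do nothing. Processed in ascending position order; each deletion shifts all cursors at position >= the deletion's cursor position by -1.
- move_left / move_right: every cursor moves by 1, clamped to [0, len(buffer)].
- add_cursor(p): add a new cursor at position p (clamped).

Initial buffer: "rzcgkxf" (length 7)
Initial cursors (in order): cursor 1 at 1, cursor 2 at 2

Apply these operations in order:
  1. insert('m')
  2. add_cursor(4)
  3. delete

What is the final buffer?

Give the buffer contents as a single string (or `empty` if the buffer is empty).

Answer: rcgkxf

Derivation:
After op 1 (insert('m')): buffer="rmzmcgkxf" (len 9), cursors c1@2 c2@4, authorship .1.2.....
After op 2 (add_cursor(4)): buffer="rmzmcgkxf" (len 9), cursors c1@2 c2@4 c3@4, authorship .1.2.....
After op 3 (delete): buffer="rcgkxf" (len 6), cursors c1@1 c2@1 c3@1, authorship ......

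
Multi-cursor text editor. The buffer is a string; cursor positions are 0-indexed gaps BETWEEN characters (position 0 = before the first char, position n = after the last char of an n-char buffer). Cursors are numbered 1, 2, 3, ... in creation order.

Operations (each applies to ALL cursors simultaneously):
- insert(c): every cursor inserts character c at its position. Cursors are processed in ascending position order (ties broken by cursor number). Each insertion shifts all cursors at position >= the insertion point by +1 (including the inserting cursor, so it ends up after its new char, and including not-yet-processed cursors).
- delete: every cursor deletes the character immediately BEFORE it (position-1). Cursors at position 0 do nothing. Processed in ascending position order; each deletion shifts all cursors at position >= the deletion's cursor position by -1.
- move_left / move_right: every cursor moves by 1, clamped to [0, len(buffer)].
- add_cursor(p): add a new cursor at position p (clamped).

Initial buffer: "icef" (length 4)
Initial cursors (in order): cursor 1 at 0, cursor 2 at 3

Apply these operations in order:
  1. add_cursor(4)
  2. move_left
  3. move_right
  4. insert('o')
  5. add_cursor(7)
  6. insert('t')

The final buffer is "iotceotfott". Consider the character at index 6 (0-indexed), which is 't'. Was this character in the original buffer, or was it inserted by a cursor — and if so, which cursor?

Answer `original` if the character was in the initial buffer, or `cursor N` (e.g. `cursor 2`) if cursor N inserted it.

After op 1 (add_cursor(4)): buffer="icef" (len 4), cursors c1@0 c2@3 c3@4, authorship ....
After op 2 (move_left): buffer="icef" (len 4), cursors c1@0 c2@2 c3@3, authorship ....
After op 3 (move_right): buffer="icef" (len 4), cursors c1@1 c2@3 c3@4, authorship ....
After op 4 (insert('o')): buffer="ioceofo" (len 7), cursors c1@2 c2@5 c3@7, authorship .1..2.3
After op 5 (add_cursor(7)): buffer="ioceofo" (len 7), cursors c1@2 c2@5 c3@7 c4@7, authorship .1..2.3
After op 6 (insert('t')): buffer="iotceotfott" (len 11), cursors c1@3 c2@7 c3@11 c4@11, authorship .11..22.334
Authorship (.=original, N=cursor N): . 1 1 . . 2 2 . 3 3 4
Index 6: author = 2

Answer: cursor 2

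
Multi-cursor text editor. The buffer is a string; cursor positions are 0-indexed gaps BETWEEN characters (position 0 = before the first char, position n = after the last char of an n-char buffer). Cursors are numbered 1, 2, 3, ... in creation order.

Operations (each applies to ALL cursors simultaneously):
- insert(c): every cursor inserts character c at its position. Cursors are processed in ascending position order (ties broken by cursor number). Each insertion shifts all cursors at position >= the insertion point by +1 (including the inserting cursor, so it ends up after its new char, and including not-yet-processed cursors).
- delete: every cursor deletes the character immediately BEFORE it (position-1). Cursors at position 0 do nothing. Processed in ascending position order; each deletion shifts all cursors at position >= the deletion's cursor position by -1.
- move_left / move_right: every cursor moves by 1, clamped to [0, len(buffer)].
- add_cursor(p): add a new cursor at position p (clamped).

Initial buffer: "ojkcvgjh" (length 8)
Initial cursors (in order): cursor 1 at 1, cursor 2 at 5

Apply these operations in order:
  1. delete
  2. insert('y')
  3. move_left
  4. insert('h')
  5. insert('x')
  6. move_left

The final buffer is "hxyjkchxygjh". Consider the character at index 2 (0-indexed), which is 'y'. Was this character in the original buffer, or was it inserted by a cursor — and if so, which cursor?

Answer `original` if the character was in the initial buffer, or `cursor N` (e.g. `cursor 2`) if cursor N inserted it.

Answer: cursor 1

Derivation:
After op 1 (delete): buffer="jkcgjh" (len 6), cursors c1@0 c2@3, authorship ......
After op 2 (insert('y')): buffer="yjkcygjh" (len 8), cursors c1@1 c2@5, authorship 1...2...
After op 3 (move_left): buffer="yjkcygjh" (len 8), cursors c1@0 c2@4, authorship 1...2...
After op 4 (insert('h')): buffer="hyjkchygjh" (len 10), cursors c1@1 c2@6, authorship 11...22...
After op 5 (insert('x')): buffer="hxyjkchxygjh" (len 12), cursors c1@2 c2@8, authorship 111...222...
After op 6 (move_left): buffer="hxyjkchxygjh" (len 12), cursors c1@1 c2@7, authorship 111...222...
Authorship (.=original, N=cursor N): 1 1 1 . . . 2 2 2 . . .
Index 2: author = 1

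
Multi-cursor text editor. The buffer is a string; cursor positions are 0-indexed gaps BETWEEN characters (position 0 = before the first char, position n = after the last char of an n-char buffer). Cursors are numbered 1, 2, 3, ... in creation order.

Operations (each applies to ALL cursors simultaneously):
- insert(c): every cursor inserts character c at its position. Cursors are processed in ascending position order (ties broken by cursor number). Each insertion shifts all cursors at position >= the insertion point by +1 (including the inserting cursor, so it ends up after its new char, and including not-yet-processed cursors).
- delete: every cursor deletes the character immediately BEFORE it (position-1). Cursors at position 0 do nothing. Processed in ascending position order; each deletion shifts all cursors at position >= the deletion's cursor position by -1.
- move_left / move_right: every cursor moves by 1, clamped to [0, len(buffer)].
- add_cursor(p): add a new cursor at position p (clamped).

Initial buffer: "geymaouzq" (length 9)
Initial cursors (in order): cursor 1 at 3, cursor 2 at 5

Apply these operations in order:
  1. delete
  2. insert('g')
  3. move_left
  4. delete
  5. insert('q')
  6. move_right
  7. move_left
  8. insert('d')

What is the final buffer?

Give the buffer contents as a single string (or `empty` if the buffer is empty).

Answer: gqdgqdgouzq

Derivation:
After op 1 (delete): buffer="gemouzq" (len 7), cursors c1@2 c2@3, authorship .......
After op 2 (insert('g')): buffer="gegmgouzq" (len 9), cursors c1@3 c2@5, authorship ..1.2....
After op 3 (move_left): buffer="gegmgouzq" (len 9), cursors c1@2 c2@4, authorship ..1.2....
After op 4 (delete): buffer="gggouzq" (len 7), cursors c1@1 c2@2, authorship .12....
After op 5 (insert('q')): buffer="gqgqgouzq" (len 9), cursors c1@2 c2@4, authorship .1122....
After op 6 (move_right): buffer="gqgqgouzq" (len 9), cursors c1@3 c2@5, authorship .1122....
After op 7 (move_left): buffer="gqgqgouzq" (len 9), cursors c1@2 c2@4, authorship .1122....
After op 8 (insert('d')): buffer="gqdgqdgouzq" (len 11), cursors c1@3 c2@6, authorship .111222....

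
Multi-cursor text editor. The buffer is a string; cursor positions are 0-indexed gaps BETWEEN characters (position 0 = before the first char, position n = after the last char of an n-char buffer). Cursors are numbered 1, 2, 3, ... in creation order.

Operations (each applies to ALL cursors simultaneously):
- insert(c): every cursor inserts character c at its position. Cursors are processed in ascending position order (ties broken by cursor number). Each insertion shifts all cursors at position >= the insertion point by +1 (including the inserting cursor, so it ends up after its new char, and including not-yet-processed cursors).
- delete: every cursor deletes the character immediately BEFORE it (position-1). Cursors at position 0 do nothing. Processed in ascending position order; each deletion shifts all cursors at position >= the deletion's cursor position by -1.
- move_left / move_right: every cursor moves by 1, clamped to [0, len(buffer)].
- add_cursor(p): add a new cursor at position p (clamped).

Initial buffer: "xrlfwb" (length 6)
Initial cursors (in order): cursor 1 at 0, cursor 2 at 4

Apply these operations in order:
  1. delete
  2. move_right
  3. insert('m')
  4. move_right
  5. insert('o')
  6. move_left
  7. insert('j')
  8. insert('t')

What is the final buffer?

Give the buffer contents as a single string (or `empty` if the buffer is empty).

After op 1 (delete): buffer="xrlwb" (len 5), cursors c1@0 c2@3, authorship .....
After op 2 (move_right): buffer="xrlwb" (len 5), cursors c1@1 c2@4, authorship .....
After op 3 (insert('m')): buffer="xmrlwmb" (len 7), cursors c1@2 c2@6, authorship .1...2.
After op 4 (move_right): buffer="xmrlwmb" (len 7), cursors c1@3 c2@7, authorship .1...2.
After op 5 (insert('o')): buffer="xmrolwmbo" (len 9), cursors c1@4 c2@9, authorship .1.1..2.2
After op 6 (move_left): buffer="xmrolwmbo" (len 9), cursors c1@3 c2@8, authorship .1.1..2.2
After op 7 (insert('j')): buffer="xmrjolwmbjo" (len 11), cursors c1@4 c2@10, authorship .1.11..2.22
After op 8 (insert('t')): buffer="xmrjtolwmbjto" (len 13), cursors c1@5 c2@12, authorship .1.111..2.222

Answer: xmrjtolwmbjto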